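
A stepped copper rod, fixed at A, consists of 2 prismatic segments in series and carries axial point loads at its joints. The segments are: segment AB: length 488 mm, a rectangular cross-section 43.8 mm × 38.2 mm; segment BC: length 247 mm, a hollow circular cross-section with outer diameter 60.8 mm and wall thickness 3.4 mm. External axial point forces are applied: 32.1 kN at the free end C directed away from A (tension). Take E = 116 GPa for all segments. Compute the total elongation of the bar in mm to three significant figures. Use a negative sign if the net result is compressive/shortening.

0.192 mm

Internal axial forces (sectioning from the free end, tension +): N_BC = 32.1 kN, N_AB = 32.1 kN.
A_AB = 1673 mm².
A_BC = 613.1 mm².
δ_AB = 32100·488/(1673·116000) = 0.08071 mm
δ_BC = 32100·247/(613.1·116000) = 0.1115 mm
δ = Σδ_i = 0.1922 mm.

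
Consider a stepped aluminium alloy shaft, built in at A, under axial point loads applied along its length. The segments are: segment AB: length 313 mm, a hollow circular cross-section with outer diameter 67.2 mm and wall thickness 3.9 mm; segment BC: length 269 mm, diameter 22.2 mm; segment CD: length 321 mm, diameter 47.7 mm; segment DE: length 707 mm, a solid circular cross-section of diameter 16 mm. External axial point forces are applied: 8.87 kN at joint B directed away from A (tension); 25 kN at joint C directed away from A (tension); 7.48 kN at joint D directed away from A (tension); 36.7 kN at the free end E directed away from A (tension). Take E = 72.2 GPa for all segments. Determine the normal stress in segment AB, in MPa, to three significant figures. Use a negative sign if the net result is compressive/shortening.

101 MPa

Internal axial forces (sectioning from the free end, tension +): N_DE = 36.7 kN, N_CD = 44.18 kN, N_BC = 69.18 kN, N_AB = 78.05 kN.
A_AB = 775.6 mm².
σ_AB = N_AB/A_AB = 78050/775.6 = 100.6 MPa.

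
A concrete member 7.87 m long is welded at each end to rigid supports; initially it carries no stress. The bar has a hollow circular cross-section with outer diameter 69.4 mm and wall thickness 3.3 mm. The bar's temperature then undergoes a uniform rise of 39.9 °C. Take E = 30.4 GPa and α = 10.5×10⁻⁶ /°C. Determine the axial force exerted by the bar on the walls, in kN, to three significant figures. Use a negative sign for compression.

-8.73 kN

Free thermal expansion αLΔT = 10.5e-6 · 7870 · 39.9 = 3.297 mm.
The walls impose strain ε = −(3.297)/7870 = -4.1895e-04; σ = Eε = 30400 · -4.1895e-04 = -12.74 MPa.
Wall reaction R = σ·A = -12.74·685.3 = -8728 N = -8.728 kN.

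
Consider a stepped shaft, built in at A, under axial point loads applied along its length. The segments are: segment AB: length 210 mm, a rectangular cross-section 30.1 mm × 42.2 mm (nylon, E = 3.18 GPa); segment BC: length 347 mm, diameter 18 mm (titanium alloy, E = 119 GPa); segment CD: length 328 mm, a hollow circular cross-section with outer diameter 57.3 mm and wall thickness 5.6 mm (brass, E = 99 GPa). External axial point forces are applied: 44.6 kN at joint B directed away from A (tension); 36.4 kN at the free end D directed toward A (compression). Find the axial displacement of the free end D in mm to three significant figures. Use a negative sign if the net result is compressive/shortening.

-0.123 mm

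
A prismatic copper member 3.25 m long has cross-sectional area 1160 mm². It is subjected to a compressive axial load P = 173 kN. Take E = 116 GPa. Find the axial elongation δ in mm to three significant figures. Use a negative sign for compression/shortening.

-4.18 mm

δ_mech = NL/(AE) = -173000·3250/(1160·116000) = -4.178 mm.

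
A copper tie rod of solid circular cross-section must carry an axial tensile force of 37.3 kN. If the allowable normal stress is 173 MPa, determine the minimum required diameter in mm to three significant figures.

Required area A ≥ P/σ_allow = 37300/173 = 215.6 mm².
For a solid circular section, d ≥ √(4A/π) = 16.57 mm.

16.6 mm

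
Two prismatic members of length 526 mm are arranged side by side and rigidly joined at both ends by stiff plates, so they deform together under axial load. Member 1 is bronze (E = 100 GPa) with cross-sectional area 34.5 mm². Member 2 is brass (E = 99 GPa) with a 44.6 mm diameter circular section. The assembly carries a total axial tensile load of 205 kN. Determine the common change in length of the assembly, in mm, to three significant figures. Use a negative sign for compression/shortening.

A_2 = 1562 mm².
Equal strain + equilibrium ⇒ each member carries load in proportion to AE: A₁E₁ = 3450000 N, A₂E₂ = 154700000 N, ΣAE = 158100000 N.
δ = PL/ΣAE = 205000·526/158100000 = 0.682 mm.

0.682 mm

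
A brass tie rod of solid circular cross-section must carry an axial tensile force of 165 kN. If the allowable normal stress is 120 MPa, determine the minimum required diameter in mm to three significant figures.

Required area A ≥ P/σ_allow = 165000/120 = 1375 mm².
For a solid circular section, d ≥ √(4A/π) = 41.84 mm.

41.8 mm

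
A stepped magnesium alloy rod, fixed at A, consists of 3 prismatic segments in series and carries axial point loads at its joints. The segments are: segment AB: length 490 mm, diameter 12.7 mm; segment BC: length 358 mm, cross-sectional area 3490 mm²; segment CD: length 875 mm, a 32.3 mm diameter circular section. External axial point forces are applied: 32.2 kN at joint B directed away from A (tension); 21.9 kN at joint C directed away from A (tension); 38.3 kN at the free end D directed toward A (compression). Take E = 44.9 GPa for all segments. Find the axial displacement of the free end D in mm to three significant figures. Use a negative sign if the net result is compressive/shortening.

0.413 mm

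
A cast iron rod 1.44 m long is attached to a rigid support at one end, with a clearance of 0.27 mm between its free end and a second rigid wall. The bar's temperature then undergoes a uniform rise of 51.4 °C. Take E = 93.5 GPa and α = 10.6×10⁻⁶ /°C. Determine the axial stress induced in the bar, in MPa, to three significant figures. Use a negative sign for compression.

Free thermal expansion αLΔT = 10.6e-6 · 1440 · 51.4 = 0.7846 mm.
The walls engage after the gap closes; constrained expansion = 0.7846 − 0.27 = 0.5146 mm.
The walls impose strain ε = −(0.5146)/1440 = -3.5734e-04; σ = Eε = 93500 · -3.5734e-04 = -33.41 MPa.

-33.4 MPa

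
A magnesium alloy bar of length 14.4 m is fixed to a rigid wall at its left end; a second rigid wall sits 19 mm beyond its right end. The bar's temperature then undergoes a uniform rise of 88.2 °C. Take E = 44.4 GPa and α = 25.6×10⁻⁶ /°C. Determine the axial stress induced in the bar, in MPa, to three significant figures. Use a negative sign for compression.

Free thermal expansion αLΔT = 25.6e-6 · 14400 · 88.2 = 32.51 mm.
The walls engage after the gap closes; constrained expansion = 32.51 − 19 = 13.51 mm.
The walls impose strain ε = −(13.51)/14400 = -9.3848e-04; σ = Eε = 44400 · -9.3848e-04 = -41.67 MPa.

-41.7 MPa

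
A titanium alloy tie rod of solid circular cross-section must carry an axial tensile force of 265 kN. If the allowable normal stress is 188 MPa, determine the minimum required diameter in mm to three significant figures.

Required area A ≥ P/σ_allow = 265000/188 = 1410 mm².
For a solid circular section, d ≥ √(4A/π) = 42.36 mm.

42.4 mm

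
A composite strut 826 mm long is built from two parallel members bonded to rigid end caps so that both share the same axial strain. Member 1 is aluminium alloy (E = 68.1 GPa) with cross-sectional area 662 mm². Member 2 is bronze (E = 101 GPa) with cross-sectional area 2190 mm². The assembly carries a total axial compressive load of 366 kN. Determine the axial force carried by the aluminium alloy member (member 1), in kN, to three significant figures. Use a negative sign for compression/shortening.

Equal strain + equilibrium ⇒ each member carries load in proportion to AE: A₁E₁ = 45080000 N, A₂E₂ = 221200000 N, ΣAE = 266300000 N.
F₁ = P·A₁E₁/ΣAE = -366000·45080000/266300000 = -61970 N.

-62.0 kN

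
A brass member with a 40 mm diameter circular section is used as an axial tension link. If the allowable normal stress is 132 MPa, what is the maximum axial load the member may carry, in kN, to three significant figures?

A = 1257 mm².
P_max = σ_allow · A = 132 · 1257 = 165900 N = 165.9 kN.

166 kN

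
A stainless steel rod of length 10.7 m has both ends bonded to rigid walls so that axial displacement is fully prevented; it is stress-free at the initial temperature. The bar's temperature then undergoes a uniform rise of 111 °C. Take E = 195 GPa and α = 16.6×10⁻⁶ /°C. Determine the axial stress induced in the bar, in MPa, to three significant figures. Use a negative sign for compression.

-359 MPa

Free thermal expansion αLΔT = 16.6e-6 · 10700 · 111 = 19.72 mm.
The walls impose strain ε = −(19.72)/10700 = -1.8426e-03; σ = Eε = 195000 · -1.8426e-03 = -359.3 MPa.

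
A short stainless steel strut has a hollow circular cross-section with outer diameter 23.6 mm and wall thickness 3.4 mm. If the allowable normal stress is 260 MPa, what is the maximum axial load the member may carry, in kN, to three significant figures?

A = 215.8 mm².
P_max = σ_allow · A = 260 · 215.8 = 56100 N = 56.1 kN.

56.1 kN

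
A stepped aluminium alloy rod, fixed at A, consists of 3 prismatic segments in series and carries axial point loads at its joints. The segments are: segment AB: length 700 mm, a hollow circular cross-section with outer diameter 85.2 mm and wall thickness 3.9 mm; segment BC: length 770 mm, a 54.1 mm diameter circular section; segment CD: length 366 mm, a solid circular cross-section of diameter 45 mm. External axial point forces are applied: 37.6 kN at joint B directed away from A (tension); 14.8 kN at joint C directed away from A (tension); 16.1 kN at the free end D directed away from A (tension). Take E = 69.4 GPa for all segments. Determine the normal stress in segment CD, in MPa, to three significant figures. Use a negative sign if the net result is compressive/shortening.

10.1 MPa

Internal axial forces (sectioning from the free end, tension +): N_CD = 16.1 kN, N_BC = 30.9 kN, N_AB = 68.5 kN.
A_CD = 1590 mm².
σ_CD = N_CD/A_CD = 16100/1590 = 10.12 MPa.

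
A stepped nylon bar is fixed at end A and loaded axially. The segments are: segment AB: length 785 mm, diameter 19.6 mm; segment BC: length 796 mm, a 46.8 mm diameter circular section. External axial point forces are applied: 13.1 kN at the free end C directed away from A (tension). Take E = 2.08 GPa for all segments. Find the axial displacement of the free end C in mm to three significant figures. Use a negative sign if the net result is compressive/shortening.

19.3 mm

Internal axial forces (sectioning from the free end, tension +): N_BC = 13.1 kN, N_AB = 13.1 kN.
A_AB = 301.7 mm².
A_BC = 1720 mm².
δ_AB = 13100·785/(301.7·2080) = 16.39 mm
δ_BC = 13100·796/(1720·2080) = 2.914 mm
δ = Σδ_i = 19.3 mm.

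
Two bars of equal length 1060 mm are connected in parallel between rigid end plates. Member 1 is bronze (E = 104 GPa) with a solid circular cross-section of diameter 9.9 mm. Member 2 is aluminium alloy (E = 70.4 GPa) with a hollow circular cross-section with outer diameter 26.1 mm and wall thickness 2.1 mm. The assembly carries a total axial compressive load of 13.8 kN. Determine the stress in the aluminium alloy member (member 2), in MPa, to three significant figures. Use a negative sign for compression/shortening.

A_1 = 76.98 mm².
A_2 = 158.3 mm².
Equal strain + equilibrium ⇒ each member carries load in proportion to AE: A₁E₁ = 8006000 N, A₂E₂ = 11150000 N, ΣAE = 19150000 N.
σ₂ = P·E₂/ΣAE = -13800·70400/19150000 = -50.73 MPa.

-50.7 MPa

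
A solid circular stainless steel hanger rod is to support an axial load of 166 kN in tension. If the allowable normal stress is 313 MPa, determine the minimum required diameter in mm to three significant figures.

26.0 mm

Required area A ≥ P/σ_allow = 166000/313 = 530.4 mm².
For a solid circular section, d ≥ √(4A/π) = 25.99 mm.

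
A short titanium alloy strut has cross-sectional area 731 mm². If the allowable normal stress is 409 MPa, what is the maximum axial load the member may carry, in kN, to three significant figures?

P_max = σ_allow · A = 409 · 731 = 299000 N = 299 kN.

299 kN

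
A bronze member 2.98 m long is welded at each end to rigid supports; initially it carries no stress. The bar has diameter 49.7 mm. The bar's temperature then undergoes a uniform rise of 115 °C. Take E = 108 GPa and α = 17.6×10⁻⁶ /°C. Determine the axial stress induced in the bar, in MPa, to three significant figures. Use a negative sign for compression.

-219 MPa

Free thermal expansion αLΔT = 17.6e-6 · 2980 · 115 = 6.032 mm.
The walls impose strain ε = −(6.032)/2980 = -2.0240e-03; σ = Eε = 108000 · -2.0240e-03 = -218.6 MPa.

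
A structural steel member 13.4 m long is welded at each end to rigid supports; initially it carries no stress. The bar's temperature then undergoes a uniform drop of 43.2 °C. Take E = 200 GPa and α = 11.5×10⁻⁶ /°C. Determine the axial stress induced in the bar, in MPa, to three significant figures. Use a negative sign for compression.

Free thermal expansion αLΔT = 11.5e-6 · 13400 · -43.2 = -6.657 mm.
The walls impose strain ε = −(-6.657)/13400 = 4.9680e-04; σ = Eε = 200000 · 4.9680e-04 = 99.36 MPa.

99.4 MPa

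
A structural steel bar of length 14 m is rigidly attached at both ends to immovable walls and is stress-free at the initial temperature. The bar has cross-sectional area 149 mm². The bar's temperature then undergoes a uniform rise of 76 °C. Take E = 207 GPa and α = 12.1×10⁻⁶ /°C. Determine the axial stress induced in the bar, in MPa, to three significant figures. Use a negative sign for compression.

-190 MPa

Free thermal expansion αLΔT = 12.1e-6 · 14000 · 76 = 12.87 mm.
The walls impose strain ε = −(12.87)/14000 = -9.1960e-04; σ = Eε = 207000 · -9.1960e-04 = -190.4 MPa.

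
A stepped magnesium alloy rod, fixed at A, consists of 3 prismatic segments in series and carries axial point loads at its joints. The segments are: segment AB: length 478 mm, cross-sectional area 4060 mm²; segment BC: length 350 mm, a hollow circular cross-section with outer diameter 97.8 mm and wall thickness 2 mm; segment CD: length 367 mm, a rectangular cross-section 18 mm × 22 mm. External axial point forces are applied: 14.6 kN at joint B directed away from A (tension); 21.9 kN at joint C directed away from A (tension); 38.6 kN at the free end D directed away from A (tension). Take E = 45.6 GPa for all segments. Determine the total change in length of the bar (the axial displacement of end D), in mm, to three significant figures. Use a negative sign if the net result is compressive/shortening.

1.75 mm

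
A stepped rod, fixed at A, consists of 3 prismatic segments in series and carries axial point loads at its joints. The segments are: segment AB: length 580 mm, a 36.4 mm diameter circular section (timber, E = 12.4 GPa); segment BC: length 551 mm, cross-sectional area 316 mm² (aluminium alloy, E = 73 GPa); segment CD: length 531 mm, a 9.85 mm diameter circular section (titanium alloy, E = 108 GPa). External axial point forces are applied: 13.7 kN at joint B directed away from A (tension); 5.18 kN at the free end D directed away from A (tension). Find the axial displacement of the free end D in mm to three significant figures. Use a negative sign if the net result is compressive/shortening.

1.31 mm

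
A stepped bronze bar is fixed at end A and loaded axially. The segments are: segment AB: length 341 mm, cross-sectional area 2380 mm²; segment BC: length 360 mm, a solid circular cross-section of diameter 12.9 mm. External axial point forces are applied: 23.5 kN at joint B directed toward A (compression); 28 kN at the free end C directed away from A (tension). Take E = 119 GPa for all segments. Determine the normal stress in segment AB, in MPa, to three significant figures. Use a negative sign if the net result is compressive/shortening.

Internal axial forces (sectioning from the free end, tension +): N_BC = 28 kN, N_AB = 4.5 kN.
σ_AB = N_AB/A_AB = 4500/2380 = 1.891 MPa.

1.89 MPa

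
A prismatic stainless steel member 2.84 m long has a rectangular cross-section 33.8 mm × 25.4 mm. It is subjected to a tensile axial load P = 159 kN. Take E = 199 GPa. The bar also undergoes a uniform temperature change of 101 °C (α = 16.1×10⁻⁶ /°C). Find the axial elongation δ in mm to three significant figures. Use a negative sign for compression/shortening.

7.26 mm

A = 858.5 mm².
δ_mech = NL/(AE) = 159000·2840/(858.5·199000) = 2.643 mm.
δ_thermal = αLΔT = 16.1e-6·2840·101 = 4.618 mm.
δ = δ_mech + δ_thermal = 7.261 mm.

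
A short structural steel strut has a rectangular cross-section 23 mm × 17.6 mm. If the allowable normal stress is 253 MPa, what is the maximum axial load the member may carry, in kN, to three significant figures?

102 kN

A = 404.8 mm².
P_max = σ_allow · A = 253 · 404.8 = 102400 N = 102.4 kN.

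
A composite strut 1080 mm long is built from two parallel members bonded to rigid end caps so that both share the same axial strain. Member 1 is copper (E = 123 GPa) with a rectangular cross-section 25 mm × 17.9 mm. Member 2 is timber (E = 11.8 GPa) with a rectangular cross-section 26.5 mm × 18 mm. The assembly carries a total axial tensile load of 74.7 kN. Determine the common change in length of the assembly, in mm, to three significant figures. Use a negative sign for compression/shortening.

1.33 mm

A_1 = 447.5 mm².
A_2 = 477 mm².
Equal strain + equilibrium ⇒ each member carries load in proportion to AE: A₁E₁ = 55040000 N, A₂E₂ = 5629000 N, ΣAE = 60670000 N.
δ = PL/ΣAE = 74700·1080/60670000 = 1.33 mm.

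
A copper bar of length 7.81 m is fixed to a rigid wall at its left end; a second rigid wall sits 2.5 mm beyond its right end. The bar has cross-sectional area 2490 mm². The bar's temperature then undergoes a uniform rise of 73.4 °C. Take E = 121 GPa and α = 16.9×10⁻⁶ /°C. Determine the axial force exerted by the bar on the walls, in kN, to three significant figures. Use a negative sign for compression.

Free thermal expansion αLΔT = 16.9e-6 · 7810 · 73.4 = 9.688 mm.
The walls engage after the gap closes; constrained expansion = 9.688 − 2.5 = 7.188 mm.
The walls impose strain ε = −(7.188)/7810 = -9.2036e-04; σ = Eε = 121000 · -9.2036e-04 = -111.4 MPa.
Wall reaction R = σ·A = -111.4·2490 = -277300 N = -277.3 kN.

-277 kN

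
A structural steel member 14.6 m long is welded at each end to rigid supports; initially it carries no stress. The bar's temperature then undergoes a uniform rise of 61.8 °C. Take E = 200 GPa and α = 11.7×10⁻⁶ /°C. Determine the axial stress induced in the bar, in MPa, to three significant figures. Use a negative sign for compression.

-145 MPa

Free thermal expansion αLΔT = 11.7e-6 · 14600 · 61.8 = 10.56 mm.
The walls impose strain ε = −(10.56)/14600 = -7.2306e-04; σ = Eε = 200000 · -7.2306e-04 = -144.6 MPa.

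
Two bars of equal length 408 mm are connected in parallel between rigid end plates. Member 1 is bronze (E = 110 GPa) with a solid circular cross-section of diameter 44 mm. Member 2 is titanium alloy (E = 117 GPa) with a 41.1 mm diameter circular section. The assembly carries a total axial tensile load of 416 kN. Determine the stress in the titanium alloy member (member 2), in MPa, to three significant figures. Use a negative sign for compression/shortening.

151 MPa

A_1 = 1521 mm².
A_2 = 1327 mm².
Equal strain + equilibrium ⇒ each member carries load in proportion to AE: A₁E₁ = 167300000 N, A₂E₂ = 155200000 N, ΣAE = 322500000 N.
σ₂ = P·E₂/ΣAE = 416000·117000/322500000 = 150.9 MPa.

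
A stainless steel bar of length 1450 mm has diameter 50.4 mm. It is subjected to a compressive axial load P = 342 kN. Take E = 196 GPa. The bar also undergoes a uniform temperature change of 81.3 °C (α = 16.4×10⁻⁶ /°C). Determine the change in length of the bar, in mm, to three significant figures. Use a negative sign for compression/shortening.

0.665 mm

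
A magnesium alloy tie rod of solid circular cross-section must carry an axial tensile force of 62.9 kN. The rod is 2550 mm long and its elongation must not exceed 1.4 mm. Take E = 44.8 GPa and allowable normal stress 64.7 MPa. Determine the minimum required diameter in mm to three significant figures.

Required area A ≥ P/σ_allow = 62900/64.7 = 972.2 mm².
For a solid circular section, d ≥ √(4A/π) = 35.18 mm.
Elongation limit: A ≥ PL/(Eδ_allow) = 62900·2550/(44800·1.4) = 2557 mm² ⇒ d ≥ 57.06 mm.
The elongation limit governs.

57.1 mm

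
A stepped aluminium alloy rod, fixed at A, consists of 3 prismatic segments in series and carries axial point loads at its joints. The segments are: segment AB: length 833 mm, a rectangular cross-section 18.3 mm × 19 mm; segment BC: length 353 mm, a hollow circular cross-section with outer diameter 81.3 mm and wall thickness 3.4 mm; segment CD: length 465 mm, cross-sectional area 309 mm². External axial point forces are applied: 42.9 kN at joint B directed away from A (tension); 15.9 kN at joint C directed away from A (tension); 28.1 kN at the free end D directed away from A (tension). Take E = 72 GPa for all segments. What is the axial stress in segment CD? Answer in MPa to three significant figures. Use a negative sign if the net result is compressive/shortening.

90.9 MPa

Internal axial forces (sectioning from the free end, tension +): N_CD = 28.1 kN, N_BC = 44 kN, N_AB = 86.9 kN.
σ_CD = N_CD/A_CD = 28100/309 = 90.94 MPa.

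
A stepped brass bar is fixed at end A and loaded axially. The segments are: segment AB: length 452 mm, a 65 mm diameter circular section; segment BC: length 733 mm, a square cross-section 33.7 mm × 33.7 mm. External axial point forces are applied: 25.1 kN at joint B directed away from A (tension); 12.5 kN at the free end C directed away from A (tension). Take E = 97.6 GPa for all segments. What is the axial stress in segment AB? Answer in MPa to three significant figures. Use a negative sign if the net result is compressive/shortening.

11.3 MPa

Internal axial forces (sectioning from the free end, tension +): N_BC = 12.5 kN, N_AB = 37.6 kN.
A_AB = 3318 mm².
σ_AB = N_AB/A_AB = 37600/3318 = 11.33 MPa.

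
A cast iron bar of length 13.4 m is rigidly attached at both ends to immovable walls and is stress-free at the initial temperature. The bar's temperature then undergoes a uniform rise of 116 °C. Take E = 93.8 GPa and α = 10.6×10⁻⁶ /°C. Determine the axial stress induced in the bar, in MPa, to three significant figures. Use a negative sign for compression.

-115 MPa

Free thermal expansion αLΔT = 10.6e-6 · 13400 · 116 = 16.48 mm.
The walls impose strain ε = −(16.48)/13400 = -1.2296e-03; σ = Eε = 93800 · -1.2296e-03 = -115.3 MPa.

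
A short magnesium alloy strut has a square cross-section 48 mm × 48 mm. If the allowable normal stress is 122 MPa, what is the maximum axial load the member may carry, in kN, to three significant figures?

281 kN

A = 2304 mm².
P_max = σ_allow · A = 122 · 2304 = 281100 N = 281.1 kN.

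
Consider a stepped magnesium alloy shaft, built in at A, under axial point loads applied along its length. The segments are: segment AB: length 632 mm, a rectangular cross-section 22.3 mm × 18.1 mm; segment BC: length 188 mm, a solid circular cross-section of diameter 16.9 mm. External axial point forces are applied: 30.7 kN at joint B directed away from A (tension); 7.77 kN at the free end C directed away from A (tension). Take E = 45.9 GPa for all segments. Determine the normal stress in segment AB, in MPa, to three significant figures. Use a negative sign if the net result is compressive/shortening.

Internal axial forces (sectioning from the free end, tension +): N_BC = 7.77 kN, N_AB = 38.47 kN.
A_AB = 403.6 mm².
σ_AB = N_AB/A_AB = 38470/403.6 = 95.31 MPa.

95.3 MPa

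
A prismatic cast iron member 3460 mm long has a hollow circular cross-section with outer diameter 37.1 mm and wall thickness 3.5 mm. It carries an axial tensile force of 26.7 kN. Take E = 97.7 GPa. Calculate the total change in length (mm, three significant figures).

A = 369.5 mm².
δ_mech = NL/(AE) = 26700·3460/(369.5·97700) = 2.559 mm.

2.56 mm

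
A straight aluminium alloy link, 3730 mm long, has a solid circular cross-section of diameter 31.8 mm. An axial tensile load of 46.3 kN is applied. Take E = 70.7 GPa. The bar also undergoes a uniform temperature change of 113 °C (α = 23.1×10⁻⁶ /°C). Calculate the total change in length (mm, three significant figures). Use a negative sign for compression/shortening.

12.8 mm

A = 794.2 mm².
δ_mech = NL/(AE) = 46300·3730/(794.2·70700) = 3.076 mm.
δ_thermal = αLΔT = 23.1e-6·3730·113 = 9.736 mm.
δ = δ_mech + δ_thermal = 12.81 mm.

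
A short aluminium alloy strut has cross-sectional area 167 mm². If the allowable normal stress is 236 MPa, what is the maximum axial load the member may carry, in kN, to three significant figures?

39.4 kN

P_max = σ_allow · A = 236 · 167 = 39410 N = 39.41 kN.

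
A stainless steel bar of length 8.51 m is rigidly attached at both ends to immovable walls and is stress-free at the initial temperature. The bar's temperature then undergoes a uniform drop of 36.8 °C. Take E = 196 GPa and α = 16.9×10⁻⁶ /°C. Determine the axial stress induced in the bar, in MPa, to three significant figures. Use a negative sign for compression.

Free thermal expansion αLΔT = 16.9e-6 · 8510 · -36.8 = -5.293 mm.
The walls impose strain ε = −(-5.293)/8510 = 6.2192e-04; σ = Eε = 196000 · 6.2192e-04 = 121.9 MPa.

122 MPa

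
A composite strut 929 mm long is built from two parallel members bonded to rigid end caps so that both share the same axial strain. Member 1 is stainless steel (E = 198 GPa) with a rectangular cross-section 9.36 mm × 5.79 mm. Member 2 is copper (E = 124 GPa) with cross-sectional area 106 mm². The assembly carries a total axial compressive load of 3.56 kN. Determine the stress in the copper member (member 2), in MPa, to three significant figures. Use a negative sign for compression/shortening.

-18.5 MPa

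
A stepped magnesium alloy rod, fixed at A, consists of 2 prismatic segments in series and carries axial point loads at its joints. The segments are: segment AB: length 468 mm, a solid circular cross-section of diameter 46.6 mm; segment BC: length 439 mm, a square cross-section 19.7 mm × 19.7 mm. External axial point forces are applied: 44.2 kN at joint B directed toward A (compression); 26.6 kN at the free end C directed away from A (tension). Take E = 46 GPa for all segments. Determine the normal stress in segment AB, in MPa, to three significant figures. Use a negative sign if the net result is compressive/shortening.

-10.3 MPa

Internal axial forces (sectioning from the free end, tension +): N_BC = 26.6 kN, N_AB = -17.6 kN.
A_AB = 1706 mm².
σ_AB = N_AB/A_AB = -17600/1706 = -10.32 MPa.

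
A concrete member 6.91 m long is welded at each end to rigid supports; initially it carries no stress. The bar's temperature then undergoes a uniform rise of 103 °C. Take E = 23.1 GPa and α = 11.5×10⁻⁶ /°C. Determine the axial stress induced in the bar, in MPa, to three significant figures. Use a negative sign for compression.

-27.4 MPa

Free thermal expansion αLΔT = 11.5e-6 · 6910 · 103 = 8.185 mm.
The walls impose strain ε = −(8.185)/6910 = -1.1845e-03; σ = Eε = 23100 · -1.1845e-03 = -27.36 MPa.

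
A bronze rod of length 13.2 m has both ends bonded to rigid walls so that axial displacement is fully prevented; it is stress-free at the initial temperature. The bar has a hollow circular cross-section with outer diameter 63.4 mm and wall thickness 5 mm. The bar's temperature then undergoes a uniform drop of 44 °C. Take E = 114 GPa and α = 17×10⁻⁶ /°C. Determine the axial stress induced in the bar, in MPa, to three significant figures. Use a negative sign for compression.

85.3 MPa

Free thermal expansion αLΔT = 17e-6 · 13200 · -44 = -9.874 mm.
The walls impose strain ε = −(-9.874)/13200 = 7.4800e-04; σ = Eε = 114000 · 7.4800e-04 = 85.27 MPa.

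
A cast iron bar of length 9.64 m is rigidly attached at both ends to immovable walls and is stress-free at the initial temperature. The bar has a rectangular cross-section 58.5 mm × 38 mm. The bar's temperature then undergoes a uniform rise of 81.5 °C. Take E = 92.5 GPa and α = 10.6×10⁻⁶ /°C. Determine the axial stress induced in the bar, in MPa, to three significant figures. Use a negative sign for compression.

-79.9 MPa

Free thermal expansion αLΔT = 10.6e-6 · 9640 · 81.5 = 8.328 mm.
The walls impose strain ε = −(8.328)/9640 = -8.6390e-04; σ = Eε = 92500 · -8.6390e-04 = -79.91 MPa.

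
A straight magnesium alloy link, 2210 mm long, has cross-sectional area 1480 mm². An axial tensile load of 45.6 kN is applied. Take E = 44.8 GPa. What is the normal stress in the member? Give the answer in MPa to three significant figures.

σ = N/A = 45600/1480 = 30.81 MPa.

30.8 MPa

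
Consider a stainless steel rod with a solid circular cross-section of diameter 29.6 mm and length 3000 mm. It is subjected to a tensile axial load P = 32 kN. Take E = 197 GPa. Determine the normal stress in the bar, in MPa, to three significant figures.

A = 688.1 mm².
σ = N/A = 32000/688.1 = 46.5 MPa.

46.5 MPa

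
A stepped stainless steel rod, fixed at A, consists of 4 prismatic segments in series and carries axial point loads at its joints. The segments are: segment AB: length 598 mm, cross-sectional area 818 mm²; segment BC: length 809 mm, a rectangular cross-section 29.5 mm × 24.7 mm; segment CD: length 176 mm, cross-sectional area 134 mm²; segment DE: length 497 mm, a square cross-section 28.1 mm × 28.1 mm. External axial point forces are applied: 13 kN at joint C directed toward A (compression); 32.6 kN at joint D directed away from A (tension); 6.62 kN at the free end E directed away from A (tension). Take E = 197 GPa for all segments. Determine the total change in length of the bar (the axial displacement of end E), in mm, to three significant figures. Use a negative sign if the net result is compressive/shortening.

Internal axial forces (sectioning from the free end, tension +): N_DE = 6.62 kN, N_CD = 39.22 kN, N_BC = 26.22 kN, N_AB = 26.22 kN.
A_BC = 728.6 mm².
A_DE = 789.6 mm².
δ_AB = 26220·598/(818·197000) = 0.0973 mm
δ_BC = 26220·809/(728.6·197000) = 0.1478 mm
δ_CD = 39220·176/(134·197000) = 0.2615 mm
δ_DE = 6620·497/(789.6·197000) = 0.02115 mm
δ = Σδ_i = 0.5277 mm.

0.528 mm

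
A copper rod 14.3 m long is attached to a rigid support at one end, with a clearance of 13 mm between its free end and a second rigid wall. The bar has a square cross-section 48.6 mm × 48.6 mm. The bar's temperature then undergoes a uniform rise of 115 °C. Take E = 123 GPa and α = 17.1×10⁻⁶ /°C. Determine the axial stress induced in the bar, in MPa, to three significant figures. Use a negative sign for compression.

-130 MPa

Free thermal expansion αLΔT = 17.1e-6 · 14300 · 115 = 28.12 mm.
The walls engage after the gap closes; constrained expansion = 28.12 − 13 = 15.12 mm.
The walls impose strain ε = −(15.12)/14300 = -1.0574e-03; σ = Eε = 123000 · -1.0574e-03 = -130.1 MPa.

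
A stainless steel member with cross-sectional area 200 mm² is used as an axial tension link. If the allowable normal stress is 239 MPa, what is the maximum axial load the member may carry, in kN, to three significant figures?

47.8 kN

P_max = σ_allow · A = 239 · 200 = 47800 N = 47.8 kN.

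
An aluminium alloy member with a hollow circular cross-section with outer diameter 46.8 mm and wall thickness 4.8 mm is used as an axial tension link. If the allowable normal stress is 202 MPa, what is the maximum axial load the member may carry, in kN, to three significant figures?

128 kN

A = 633.3 mm².
P_max = σ_allow · A = 202 · 633.3 = 127900 N = 127.9 kN.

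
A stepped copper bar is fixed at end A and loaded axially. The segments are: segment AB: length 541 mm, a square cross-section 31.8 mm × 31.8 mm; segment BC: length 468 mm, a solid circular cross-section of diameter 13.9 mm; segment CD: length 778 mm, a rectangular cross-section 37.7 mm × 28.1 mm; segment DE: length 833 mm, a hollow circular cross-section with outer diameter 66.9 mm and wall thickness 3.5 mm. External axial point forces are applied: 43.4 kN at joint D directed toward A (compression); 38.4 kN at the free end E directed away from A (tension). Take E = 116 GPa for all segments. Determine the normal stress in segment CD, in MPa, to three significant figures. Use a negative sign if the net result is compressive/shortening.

-4.72 MPa

Internal axial forces (sectioning from the free end, tension +): N_DE = 38.4 kN, N_CD = -5 kN, N_BC = -5 kN, N_AB = -5 kN.
A_CD = 1059 mm².
σ_CD = N_CD/A_CD = -5000/1059 = -4.72 MPa.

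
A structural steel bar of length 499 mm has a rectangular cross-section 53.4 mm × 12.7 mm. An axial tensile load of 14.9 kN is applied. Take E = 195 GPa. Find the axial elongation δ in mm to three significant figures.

0.0562 mm

A = 678.2 mm².
δ_mech = NL/(AE) = 14900·499/(678.2·195000) = 0.05622 mm.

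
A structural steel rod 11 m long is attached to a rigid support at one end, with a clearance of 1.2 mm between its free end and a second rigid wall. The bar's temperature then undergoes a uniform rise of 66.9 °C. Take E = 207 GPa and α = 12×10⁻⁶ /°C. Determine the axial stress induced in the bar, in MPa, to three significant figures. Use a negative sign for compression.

-144 MPa

Free thermal expansion αLΔT = 12e-6 · 11000 · 66.9 = 8.831 mm.
The walls engage after the gap closes; constrained expansion = 8.831 − 1.2 = 7.631 mm.
The walls impose strain ε = −(7.631)/11000 = -6.9371e-04; σ = Eε = 207000 · -6.9371e-04 = -143.6 MPa.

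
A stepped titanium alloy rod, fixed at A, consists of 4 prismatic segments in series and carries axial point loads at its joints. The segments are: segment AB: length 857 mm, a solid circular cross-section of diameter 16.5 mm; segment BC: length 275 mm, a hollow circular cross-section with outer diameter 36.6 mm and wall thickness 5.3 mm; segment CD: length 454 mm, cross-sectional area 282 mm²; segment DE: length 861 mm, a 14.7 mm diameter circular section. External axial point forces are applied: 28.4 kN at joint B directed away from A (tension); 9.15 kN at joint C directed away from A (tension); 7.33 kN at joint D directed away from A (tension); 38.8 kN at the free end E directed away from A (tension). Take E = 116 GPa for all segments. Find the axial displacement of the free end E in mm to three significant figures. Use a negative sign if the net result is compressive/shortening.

Internal axial forces (sectioning from the free end, tension +): N_DE = 38.8 kN, N_CD = 46.13 kN, N_BC = 55.28 kN, N_AB = 83.68 kN.
A_AB = 213.8 mm².
A_BC = 521.2 mm².
A_DE = 169.7 mm².
δ_AB = 83680·857/(213.8·116000) = 2.891 mm
δ_BC = 55280·275/(521.2·116000) = 0.2515 mm
δ_CD = 46130·454/(282·116000) = 0.6402 mm
δ_DE = 38800·861/(169.7·116000) = 1.697 mm
δ = Σδ_i = 5.48 mm.

5.48 mm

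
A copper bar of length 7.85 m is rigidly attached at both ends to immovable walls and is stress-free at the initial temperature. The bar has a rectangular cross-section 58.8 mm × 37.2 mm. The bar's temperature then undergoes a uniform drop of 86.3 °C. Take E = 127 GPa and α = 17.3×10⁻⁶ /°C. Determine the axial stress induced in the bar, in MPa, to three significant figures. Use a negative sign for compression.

190 MPa

Free thermal expansion αLΔT = 17.3e-6 · 7850 · -86.3 = -11.72 mm.
The walls impose strain ε = −(-11.72)/7850 = 1.4930e-03; σ = Eε = 127000 · 1.4930e-03 = 189.6 MPa.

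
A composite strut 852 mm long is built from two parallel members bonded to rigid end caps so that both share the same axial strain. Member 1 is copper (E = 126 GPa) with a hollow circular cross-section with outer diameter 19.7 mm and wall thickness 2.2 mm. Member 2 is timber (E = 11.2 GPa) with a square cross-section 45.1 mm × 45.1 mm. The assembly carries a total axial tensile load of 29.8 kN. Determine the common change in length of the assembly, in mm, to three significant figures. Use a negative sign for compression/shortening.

A_1 = 121 mm².
A_2 = 2034 mm².
Equal strain + equilibrium ⇒ each member carries load in proportion to AE: A₁E₁ = 15240000 N, A₂E₂ = 22780000 N, ΣAE = 38020000 N.
δ = PL/ΣAE = 29800·852/38020000 = 0.6678 mm.

0.668 mm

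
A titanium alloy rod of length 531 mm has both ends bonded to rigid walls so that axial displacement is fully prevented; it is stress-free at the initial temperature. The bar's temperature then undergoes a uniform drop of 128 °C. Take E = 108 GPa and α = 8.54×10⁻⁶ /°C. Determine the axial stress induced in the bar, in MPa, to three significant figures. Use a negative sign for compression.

118 MPa

Free thermal expansion αLΔT = 8.54e-6 · 531 · -128 = -0.5804 mm.
The walls impose strain ε = −(-0.5804)/531 = 1.0931e-03; σ = Eε = 108000 · 1.0931e-03 = 118.1 MPa.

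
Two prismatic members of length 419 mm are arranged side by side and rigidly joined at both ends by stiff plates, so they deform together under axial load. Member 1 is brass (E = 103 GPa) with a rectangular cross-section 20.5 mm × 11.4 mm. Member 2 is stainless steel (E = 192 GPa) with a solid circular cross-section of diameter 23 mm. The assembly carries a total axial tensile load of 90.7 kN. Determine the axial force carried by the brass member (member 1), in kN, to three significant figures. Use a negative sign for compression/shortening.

21.0 kN

A_1 = 233.7 mm².
A_2 = 415.5 mm².
Equal strain + equilibrium ⇒ each member carries load in proportion to AE: A₁E₁ = 24070000 N, A₂E₂ = 79770000 N, ΣAE = 103800000 N.
F₁ = P·A₁E₁/ΣAE = 90700·24070000/103800000 = 21020 N.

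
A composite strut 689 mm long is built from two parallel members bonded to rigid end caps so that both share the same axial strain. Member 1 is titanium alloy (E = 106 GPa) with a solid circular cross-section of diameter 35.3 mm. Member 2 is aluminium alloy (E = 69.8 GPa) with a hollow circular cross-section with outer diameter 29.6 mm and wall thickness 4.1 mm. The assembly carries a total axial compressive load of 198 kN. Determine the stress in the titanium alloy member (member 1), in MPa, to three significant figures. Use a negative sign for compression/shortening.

-166 MPa

A_1 = 978.7 mm².
A_2 = 328.5 mm².
Equal strain + equilibrium ⇒ each member carries load in proportion to AE: A₁E₁ = 103700000 N, A₂E₂ = 22930000 N, ΣAE = 126700000 N.
σ₁ = P·E₁/ΣAE = -198000·106000/126700000 = -165.7 MPa.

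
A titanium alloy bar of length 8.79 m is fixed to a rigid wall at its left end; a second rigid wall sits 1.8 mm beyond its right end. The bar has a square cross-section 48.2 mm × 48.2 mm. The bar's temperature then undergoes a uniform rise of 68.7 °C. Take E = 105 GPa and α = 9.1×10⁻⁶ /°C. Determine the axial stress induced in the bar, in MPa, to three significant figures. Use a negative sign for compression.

Free thermal expansion αLΔT = 9.1e-6 · 8790 · 68.7 = 5.495 mm.
The walls engage after the gap closes; constrained expansion = 5.495 − 1.8 = 3.695 mm.
The walls impose strain ε = −(3.695)/8790 = -4.2039e-04; σ = Eε = 105000 · -4.2039e-04 = -44.14 MPa.

-44.1 MPa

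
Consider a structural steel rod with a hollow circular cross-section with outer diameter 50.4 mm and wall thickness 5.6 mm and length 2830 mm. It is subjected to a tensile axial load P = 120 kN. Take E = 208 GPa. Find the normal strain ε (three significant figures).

7.32e-04

A = 788.2 mm².
σ = N/A = 152.3 MPa; ε = σ/E = 152.3/208000 = 7.320e-04.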